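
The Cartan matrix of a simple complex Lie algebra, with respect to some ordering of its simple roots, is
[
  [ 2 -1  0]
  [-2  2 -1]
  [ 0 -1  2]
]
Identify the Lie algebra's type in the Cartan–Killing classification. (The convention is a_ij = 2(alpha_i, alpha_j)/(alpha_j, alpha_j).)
B_3 (so(7))

The matrix has rank 3 with 2's on the diagonal. Reading the off-diagonal entries as Dynkin edges (a single edge where a_ij = a_ji = -1; a double or triple edge where a_ij * a_ji = 2 or 3), the diagram is a chain of 3 nodes with a double edge at one end; the terminal node there is the unique short simple root (B_3). One simple-root ordering that puts it in standard form is (alpha_3, alpha_2, alpha_1). So the algebra is type B_3, i.e. so(7).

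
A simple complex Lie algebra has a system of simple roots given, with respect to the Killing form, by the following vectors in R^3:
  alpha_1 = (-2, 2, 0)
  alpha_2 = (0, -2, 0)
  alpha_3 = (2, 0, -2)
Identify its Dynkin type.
Compute the Cartan integers a_ij = 2(alpha_i, alpha_j)/(alpha_j, alpha_j); the resulting 3x3 Cartan matrix is
[[2, -2, -1], [-1, 2, 0], [-1, 0, 2]].
The roots have two lengths (squared-length ratio 2:1); the short ones are alpha_{2}. The associated Dynkin diagram is a chain of 3 nodes with a double edge at one end; the terminal node there is the unique short simple root (B_3), so the type is B_3 (the algebra so(7)).

type B_3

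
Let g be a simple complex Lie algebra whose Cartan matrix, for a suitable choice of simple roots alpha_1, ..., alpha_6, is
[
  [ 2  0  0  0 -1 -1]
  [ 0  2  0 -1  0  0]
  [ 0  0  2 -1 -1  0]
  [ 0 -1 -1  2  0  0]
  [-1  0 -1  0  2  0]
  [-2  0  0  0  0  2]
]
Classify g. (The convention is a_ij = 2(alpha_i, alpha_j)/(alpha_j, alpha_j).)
The matrix has rank 6 with 2's on the diagonal. Reading the off-diagonal entries as Dynkin edges (a single edge where a_ij = a_ji = -1; a double or triple edge where a_ij * a_ji = 2 or 3), the diagram is a chain of 6 nodes with a double edge at one end; the terminal node there is the unique long simple root (C_6). One simple-root ordering that puts it in standard form is (alpha_2, alpha_4, alpha_3, alpha_5, alpha_1, alpha_6). So the algebra is type C_6, i.e. sp(12).

C_6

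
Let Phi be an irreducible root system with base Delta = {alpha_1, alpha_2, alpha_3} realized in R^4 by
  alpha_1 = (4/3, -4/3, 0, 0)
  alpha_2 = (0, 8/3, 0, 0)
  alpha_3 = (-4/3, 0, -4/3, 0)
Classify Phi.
type C_3

Compute the Cartan integers a_ij = 2(alpha_i, alpha_j)/(alpha_j, alpha_j); the resulting 3x3 Cartan matrix is
[[2, -1, -1], [-2, 2, 0], [-1, 0, 2]].
The roots have two lengths (squared-length ratio 2:1); the short ones are alpha_{1,3}. The associated Dynkin diagram is a chain of 3 nodes with a double edge at one end; the terminal node there is the unique long simple root (C_3), so the type is C_3 (the algebra sp(6)).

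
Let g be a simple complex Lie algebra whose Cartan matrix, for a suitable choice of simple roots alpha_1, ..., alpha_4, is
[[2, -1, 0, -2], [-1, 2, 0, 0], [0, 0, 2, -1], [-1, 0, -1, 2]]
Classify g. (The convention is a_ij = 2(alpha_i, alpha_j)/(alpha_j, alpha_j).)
The matrix has rank 4 with 2's on the diagonal. Reading the off-diagonal entries as Dynkin edges (a single edge where a_ij = a_ji = -1; a double or triple edge where a_ij * a_ji = 2 or 3), the diagram is a chain of 4 nodes with a double edge between the middle two (F_4). One simple-root ordering that puts it in standard form is (alpha_2, alpha_1, alpha_4, alpha_3). So the algebra is type F_4.

type F_4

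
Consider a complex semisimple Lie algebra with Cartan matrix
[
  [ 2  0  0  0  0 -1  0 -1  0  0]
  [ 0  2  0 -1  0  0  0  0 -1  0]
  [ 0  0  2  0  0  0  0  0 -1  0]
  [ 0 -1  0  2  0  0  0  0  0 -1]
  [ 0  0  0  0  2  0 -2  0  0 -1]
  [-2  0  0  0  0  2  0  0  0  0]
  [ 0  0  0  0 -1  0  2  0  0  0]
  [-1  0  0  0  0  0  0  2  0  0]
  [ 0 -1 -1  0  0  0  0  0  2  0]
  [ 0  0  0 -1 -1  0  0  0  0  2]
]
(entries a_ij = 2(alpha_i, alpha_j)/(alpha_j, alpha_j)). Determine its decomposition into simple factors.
type B_7 ⊕ type C_3

The diagram associated to this matrix has two connected components: the simple roots {alpha_2, alpha_3, alpha_4, alpha_5, alpha_7, alpha_9, alpha_10} form a chain of 7 nodes with a double edge at one end; the terminal node there is the unique short simple root (B_7), and {alpha_1, alpha_6, alpha_8} form a chain of 3 nodes with a double edge at one end; the terminal node there is the unique long simple root (C_3). A semisimple Lie algebra decomposes uniquely as the direct sum of simple ideals, one per connected component of its Dynkin diagram, so g ≅ B_7 ⊕ C_3 (dimension 105 + 21 = 126).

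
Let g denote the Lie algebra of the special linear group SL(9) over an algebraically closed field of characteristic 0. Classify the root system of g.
A_8 (sl(9))

This is sl(9), which has dimension 9^2 - 1 = 80 and rank 9 - 1 = 8 (a Cartan subalgebra is the diagonal traceless matrices). In the classification of classical Lie algebras, the special linear algebra sl(n+1) has type A_n; here n = 8, so the Dynkin diagram is a chain of 8 nodes with single edges (A_8). Hence the type is A_8.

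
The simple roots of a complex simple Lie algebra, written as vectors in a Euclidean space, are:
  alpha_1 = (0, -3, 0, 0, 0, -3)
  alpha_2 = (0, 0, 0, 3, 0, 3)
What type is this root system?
Compute the Cartan integers a_ij = 2(alpha_i, alpha_j)/(alpha_j, alpha_j); the resulting 2x2 Cartan matrix is
[[2, -1], [-1, 2]].
All simple roots have the same length, so the diagram is simply laced. The associated Dynkin diagram is a chain of 2 nodes with single edges (A_2), so the type is A_2 (the algebra sl(3)).

type A_2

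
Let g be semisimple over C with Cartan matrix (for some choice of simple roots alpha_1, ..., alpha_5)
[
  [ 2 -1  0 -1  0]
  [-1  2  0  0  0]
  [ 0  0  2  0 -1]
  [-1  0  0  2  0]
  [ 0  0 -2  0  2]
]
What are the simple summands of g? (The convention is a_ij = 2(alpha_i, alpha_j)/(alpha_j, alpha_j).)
A_3 + B_2

The diagram associated to this matrix has two connected components: the simple roots {alpha_1, alpha_2, alpha_4} form a chain of 3 nodes with single edges (A_3), and {alpha_3, alpha_5} form a chain of 2 nodes with a double edge at one end; the terminal node there is the unique short simple root (B_2). A semisimple Lie algebra decomposes uniquely as the direct sum of simple ideals, one per connected component of its Dynkin diagram, so g ≅ A_3 ⊕ B_2 (dimension 15 + 10 = 25).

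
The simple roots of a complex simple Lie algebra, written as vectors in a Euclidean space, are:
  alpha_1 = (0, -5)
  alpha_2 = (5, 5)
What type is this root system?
Compute the Cartan integers a_ij = 2(alpha_i, alpha_j)/(alpha_j, alpha_j); the resulting 2x2 Cartan matrix is
[[2, -1], [-2, 2]].
The roots have two lengths (squared-length ratio 2:1); the short ones are alpha_{1}. The associated Dynkin diagram is a chain of 2 nodes with a double edge at one end; the terminal node there is the unique short simple root (B_2), so the type is B_2 (the algebra so(5)).

type B_2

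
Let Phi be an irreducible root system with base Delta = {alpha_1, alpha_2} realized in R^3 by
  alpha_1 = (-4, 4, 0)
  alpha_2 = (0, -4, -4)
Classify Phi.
Compute the Cartan integers a_ij = 2(alpha_i, alpha_j)/(alpha_j, alpha_j); the resulting 2x2 Cartan matrix is
[[2, -1], [-1, 2]].
All simple roots have the same length, so the diagram is simply laced. The associated Dynkin diagram is a chain of 2 nodes with single edges (A_2), so the type is A_2 (the algebra sl(3)).

A_2 (sl(3))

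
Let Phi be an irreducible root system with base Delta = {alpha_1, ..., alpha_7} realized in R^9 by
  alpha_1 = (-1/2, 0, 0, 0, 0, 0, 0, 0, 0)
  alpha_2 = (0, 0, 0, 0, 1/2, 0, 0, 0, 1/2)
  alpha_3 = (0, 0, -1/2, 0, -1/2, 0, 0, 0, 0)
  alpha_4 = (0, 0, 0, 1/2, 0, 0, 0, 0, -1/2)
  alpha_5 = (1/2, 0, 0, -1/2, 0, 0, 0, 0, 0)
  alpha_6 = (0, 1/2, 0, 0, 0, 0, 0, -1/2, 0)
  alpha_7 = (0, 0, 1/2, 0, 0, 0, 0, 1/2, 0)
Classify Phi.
Compute the Cartan integers a_ij = 2(alpha_i, alpha_j)/(alpha_j, alpha_j); the resulting 7x7 Cartan matrix is
[[2, 0, 0, 0, -1, 0, 0], [0, 2, -1, -1, 0, 0, 0], [0, -1, 2, 0, 0, 0, -1], [0, -1, 0, 2, -1, 0, 0], [-2, 0, 0, -1, 2, 0, 0], [0, 0, 0, 0, 0, 2, -1], [0, 0, -1, 0, 0, -1, 2]].
The roots have two lengths (squared-length ratio 2:1); the short ones are alpha_{1}. The associated Dynkin diagram is a chain of 7 nodes with a double edge at one end; the terminal node there is the unique short simple root (B_7), so the type is B_7 (the algebra so(15)).

B_7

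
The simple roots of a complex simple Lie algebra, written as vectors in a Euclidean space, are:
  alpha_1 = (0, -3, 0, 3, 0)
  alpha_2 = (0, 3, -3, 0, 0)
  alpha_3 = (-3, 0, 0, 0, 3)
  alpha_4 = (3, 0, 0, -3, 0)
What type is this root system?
A_4

Compute the Cartan integers a_ij = 2(alpha_i, alpha_j)/(alpha_j, alpha_j); the resulting 4x4 Cartan matrix is
[[2, -1, 0, -1], [-1, 2, 0, 0], [0, 0, 2, -1], [-1, 0, -1, 2]].
All simple roots have the same length, so the diagram is simply laced. The associated Dynkin diagram is a chain of 4 nodes with single edges (A_4), so the type is A_4 (the algebra sl(5)).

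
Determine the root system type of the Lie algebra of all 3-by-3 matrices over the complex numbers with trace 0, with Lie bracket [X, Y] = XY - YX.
A_2 (sl(3))

This is sl(3), which has dimension 3^2 - 1 = 8 and rank 3 - 1 = 2 (a Cartan subalgebra is the diagonal traceless matrices). In the classification of classical Lie algebras, the special linear algebra sl(n+1) has type A_n; here n = 2, so the Dynkin diagram is a chain of 2 nodes with single edges (A_2). Hence the type is A_2.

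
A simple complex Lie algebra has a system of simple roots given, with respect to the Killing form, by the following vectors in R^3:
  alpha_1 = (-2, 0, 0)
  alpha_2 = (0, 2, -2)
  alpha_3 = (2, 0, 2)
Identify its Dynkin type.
B_3

Compute the Cartan integers a_ij = 2(alpha_i, alpha_j)/(alpha_j, alpha_j); the resulting 3x3 Cartan matrix is
[[2, 0, -1], [0, 2, -1], [-2, -1, 2]].
The roots have two lengths (squared-length ratio 2:1); the short ones are alpha_{1}. The associated Dynkin diagram is a chain of 3 nodes with a double edge at one end; the terminal node there is the unique short simple root (B_3), so the type is B_3 (the algebra so(7)).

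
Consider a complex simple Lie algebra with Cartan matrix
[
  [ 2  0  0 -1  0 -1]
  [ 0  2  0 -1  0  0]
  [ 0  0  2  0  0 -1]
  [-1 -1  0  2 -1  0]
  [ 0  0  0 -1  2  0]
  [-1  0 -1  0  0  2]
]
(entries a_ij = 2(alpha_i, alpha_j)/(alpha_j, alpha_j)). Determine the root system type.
The matrix has rank 6 with 2's on the diagonal. Reading the off-diagonal entries as Dynkin edges (a single edge where a_ij = a_ji = -1; a double or triple edge where a_ij * a_ji = 2 or 3), the diagram is a chain of 4 nodes with a fork of two nodes at one end (D_6). One simple-root ordering that puts it in standard form is (alpha_3, alpha_6, alpha_1, alpha_4, alpha_5, alpha_2). So the algebra is type D_6, i.e. so(12).

D_6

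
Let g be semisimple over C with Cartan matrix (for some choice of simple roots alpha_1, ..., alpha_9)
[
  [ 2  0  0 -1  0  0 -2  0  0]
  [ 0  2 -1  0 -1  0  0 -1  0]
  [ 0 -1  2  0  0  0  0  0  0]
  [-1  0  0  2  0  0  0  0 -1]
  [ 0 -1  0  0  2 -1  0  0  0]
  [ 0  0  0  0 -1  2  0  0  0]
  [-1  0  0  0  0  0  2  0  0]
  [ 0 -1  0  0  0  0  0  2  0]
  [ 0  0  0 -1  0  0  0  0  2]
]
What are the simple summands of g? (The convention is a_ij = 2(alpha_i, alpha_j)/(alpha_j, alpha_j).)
type B_4 + type D_5

The diagram associated to this matrix has two connected components: the simple roots {alpha_1, alpha_4, alpha_7, alpha_9} form a chain of 4 nodes with a double edge at one end; the terminal node there is the unique short simple root (B_4), and {alpha_2, alpha_3, alpha_5, alpha_6, alpha_8} form a chain of 3 nodes with a fork of two nodes at one end (D_5). A semisimple Lie algebra decomposes uniquely as the direct sum of simple ideals, one per connected component of its Dynkin diagram, so g ≅ B_4 ⊕ D_5 (dimension 36 + 45 = 81).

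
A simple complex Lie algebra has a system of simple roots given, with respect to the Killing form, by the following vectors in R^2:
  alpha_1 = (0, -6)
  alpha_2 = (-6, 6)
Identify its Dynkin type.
Compute the Cartan integers a_ij = 2(alpha_i, alpha_j)/(alpha_j, alpha_j); the resulting 2x2 Cartan matrix is
[[2, -1], [-2, 2]].
The roots have two lengths (squared-length ratio 2:1); the short ones are alpha_{1}. The associated Dynkin diagram is a chain of 2 nodes with a double edge at one end; the terminal node there is the unique short simple root (B_2), so the type is B_2 (the algebra so(5)).

type B_2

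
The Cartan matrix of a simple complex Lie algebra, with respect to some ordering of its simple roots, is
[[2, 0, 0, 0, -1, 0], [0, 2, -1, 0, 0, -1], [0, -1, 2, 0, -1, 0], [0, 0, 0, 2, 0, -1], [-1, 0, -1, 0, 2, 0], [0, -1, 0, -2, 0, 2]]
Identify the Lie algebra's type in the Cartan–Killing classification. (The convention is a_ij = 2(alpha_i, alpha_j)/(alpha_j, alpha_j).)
B_6 (so(13))

The matrix has rank 6 with 2's on the diagonal. Reading the off-diagonal entries as Dynkin edges (a single edge where a_ij = a_ji = -1; a double or triple edge where a_ij * a_ji = 2 or 3), the diagram is a chain of 6 nodes with a double edge at one end; the terminal node there is the unique short simple root (B_6). One simple-root ordering that puts it in standard form is (alpha_1, alpha_5, alpha_3, alpha_2, alpha_6, alpha_4). So the algebra is type B_6, i.e. so(13).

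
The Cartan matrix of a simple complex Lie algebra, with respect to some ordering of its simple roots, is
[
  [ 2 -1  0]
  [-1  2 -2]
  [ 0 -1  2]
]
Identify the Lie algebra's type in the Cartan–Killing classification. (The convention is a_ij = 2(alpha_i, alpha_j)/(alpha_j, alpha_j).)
The matrix has rank 3 with 2's on the diagonal. Reading the off-diagonal entries as Dynkin edges (a single edge where a_ij = a_ji = -1; a double or triple edge where a_ij * a_ji = 2 or 3), the diagram is a chain of 3 nodes with a double edge at one end; the terminal node there is the unique short simple root (B_3). One simple-root ordering that puts it in standard form is (alpha_1, alpha_2, alpha_3). So the algebra is type B_3, i.e. so(7).

B_3 (so(7))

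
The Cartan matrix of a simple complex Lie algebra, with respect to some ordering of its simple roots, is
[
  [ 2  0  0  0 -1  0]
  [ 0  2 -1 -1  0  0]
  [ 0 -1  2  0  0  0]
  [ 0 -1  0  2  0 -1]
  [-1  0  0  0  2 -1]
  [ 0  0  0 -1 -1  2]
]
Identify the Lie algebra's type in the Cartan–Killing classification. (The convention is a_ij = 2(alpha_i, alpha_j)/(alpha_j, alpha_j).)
A6

The matrix has rank 6 with 2's on the diagonal. Reading the off-diagonal entries as Dynkin edges (a single edge where a_ij = a_ji = -1; a double or triple edge where a_ij * a_ji = 2 or 3), the diagram is a chain of 6 nodes with single edges (A_6). One simple-root ordering that puts it in standard form is (alpha_3, alpha_2, alpha_4, alpha_6, alpha_5, alpha_1). So the algebra is type A_6, i.e. sl(7).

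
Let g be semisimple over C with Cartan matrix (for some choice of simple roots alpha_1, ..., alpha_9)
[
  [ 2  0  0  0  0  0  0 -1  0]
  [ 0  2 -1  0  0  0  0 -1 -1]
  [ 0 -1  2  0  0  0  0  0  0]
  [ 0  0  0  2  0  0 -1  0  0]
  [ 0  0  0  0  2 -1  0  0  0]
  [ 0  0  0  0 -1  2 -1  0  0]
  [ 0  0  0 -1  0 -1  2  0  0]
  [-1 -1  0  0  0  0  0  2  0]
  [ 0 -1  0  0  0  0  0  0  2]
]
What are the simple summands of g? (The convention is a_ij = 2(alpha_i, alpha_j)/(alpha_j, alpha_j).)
The diagram associated to this matrix has two connected components: the simple roots {alpha_4, alpha_5, alpha_6, alpha_7} form a chain of 4 nodes with single edges (A_4), and {alpha_1, alpha_2, alpha_3, alpha_8, alpha_9} form a chain of 3 nodes with a fork of two nodes at one end (D_5). A semisimple Lie algebra decomposes uniquely as the direct sum of simple ideals, one per connected component of its Dynkin diagram, so g ≅ A_4 ⊕ D_5 (dimension 24 + 45 = 69).

type A_4 ⊕ type D_5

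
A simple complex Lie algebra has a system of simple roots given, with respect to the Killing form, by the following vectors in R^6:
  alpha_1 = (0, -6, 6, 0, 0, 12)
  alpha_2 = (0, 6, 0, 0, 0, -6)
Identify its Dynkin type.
Compute the Cartan integers a_ij = 2(alpha_i, alpha_j)/(alpha_j, alpha_j); the resulting 2x2 Cartan matrix is
[[2, -3], [-1, 2]].
The roots have two lengths (squared-length ratio 3:1); the short ones are alpha_{2}. The associated Dynkin diagram is two nodes joined by a triple edge (G_2), so the type is G_2.

G_2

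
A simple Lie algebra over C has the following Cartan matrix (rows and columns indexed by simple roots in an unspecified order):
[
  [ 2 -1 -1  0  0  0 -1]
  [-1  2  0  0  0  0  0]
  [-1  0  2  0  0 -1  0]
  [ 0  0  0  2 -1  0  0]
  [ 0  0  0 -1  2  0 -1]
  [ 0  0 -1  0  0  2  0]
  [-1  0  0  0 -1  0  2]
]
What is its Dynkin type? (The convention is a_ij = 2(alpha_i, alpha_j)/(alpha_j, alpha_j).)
The matrix has rank 7 with 2's on the diagonal. Reading the off-diagonal entries as Dynkin edges (a single edge where a_ij = a_ji = -1; a double or triple edge where a_ij * a_ji = 2 or 3), the diagram is a chain of 6 nodes with one extra node attached to the third node from one end (E_7). One simple-root ordering that puts it in standard form is (alpha_6, alpha_2, alpha_3, alpha_1, alpha_7, alpha_5, alpha_4). So the algebra is type E_7.

E_7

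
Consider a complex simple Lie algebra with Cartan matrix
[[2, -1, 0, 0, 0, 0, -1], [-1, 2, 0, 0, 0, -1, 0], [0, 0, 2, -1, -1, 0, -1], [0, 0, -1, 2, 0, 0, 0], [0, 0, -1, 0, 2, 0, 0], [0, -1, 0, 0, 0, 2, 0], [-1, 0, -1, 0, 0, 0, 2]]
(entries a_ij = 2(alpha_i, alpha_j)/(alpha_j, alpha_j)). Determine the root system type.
The matrix has rank 7 with 2's on the diagonal. Reading the off-diagonal entries as Dynkin edges (a single edge where a_ij = a_ji = -1; a double or triple edge where a_ij * a_ji = 2 or 3), the diagram is a chain of 5 nodes with a fork of two nodes at one end (D_7). One simple-root ordering that puts it in standard form is (alpha_6, alpha_2, alpha_1, alpha_7, alpha_3, alpha_4, alpha_5). So the algebra is type D_7, i.e. so(14).

D7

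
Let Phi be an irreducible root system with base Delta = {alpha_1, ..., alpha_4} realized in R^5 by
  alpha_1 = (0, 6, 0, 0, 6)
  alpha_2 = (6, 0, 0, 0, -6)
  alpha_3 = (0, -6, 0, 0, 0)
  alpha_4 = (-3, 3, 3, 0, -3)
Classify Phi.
Compute the Cartan integers a_ij = 2(alpha_i, alpha_j)/(alpha_j, alpha_j); the resulting 4x4 Cartan matrix is
[[2, -1, -2, 0], [-1, 2, 0, 0], [-1, 0, 2, -1], [0, 0, -1, 2]].
The roots have two lengths (squared-length ratio 2:1); the short ones are alpha_{3,4}. The associated Dynkin diagram is a chain of 4 nodes with a double edge between the middle two (F_4), so the type is F_4.

F_4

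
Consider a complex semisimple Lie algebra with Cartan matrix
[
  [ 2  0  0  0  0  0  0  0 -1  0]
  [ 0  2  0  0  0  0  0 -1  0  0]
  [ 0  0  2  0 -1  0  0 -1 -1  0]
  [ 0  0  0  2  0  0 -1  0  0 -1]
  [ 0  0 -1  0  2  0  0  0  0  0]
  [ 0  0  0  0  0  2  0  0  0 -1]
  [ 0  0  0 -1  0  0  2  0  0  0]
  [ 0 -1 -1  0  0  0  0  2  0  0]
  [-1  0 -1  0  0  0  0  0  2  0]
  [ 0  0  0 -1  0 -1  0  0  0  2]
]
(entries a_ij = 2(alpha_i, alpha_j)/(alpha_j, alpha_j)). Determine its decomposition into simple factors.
type A_4 + type E_6

The diagram associated to this matrix has two connected components: the simple roots {alpha_4, alpha_6, alpha_7, alpha_10} form a chain of 4 nodes with single edges (A_4), and {alpha_1, alpha_2, alpha_3, alpha_5, alpha_8, alpha_9} form a chain of 5 nodes with one extra node attached to the third node from one end (E_6). A semisimple Lie algebra decomposes uniquely as the direct sum of simple ideals, one per connected component of its Dynkin diagram, so g ≅ A_4 ⊕ E_6 (dimension 24 + 78 = 102).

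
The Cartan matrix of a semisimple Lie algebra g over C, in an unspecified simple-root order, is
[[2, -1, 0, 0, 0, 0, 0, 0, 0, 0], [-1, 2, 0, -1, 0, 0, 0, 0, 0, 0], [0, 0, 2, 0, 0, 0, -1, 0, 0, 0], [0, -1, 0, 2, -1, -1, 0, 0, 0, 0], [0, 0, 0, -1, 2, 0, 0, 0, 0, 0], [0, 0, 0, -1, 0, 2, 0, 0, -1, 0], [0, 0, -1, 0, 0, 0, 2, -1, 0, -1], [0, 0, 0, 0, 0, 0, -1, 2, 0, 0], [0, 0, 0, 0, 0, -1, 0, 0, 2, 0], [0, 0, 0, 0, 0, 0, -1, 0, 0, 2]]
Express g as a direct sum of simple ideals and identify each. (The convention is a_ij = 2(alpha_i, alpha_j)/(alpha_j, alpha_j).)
The diagram associated to this matrix has two connected components: the simple roots {alpha_3, alpha_7, alpha_8, alpha_10} form a chain of 2 nodes with a fork of two nodes at one end (D_4), and {alpha_1, alpha_2, alpha_4, alpha_5, alpha_6, alpha_9} form a chain of 5 nodes with one extra node attached to the third node from one end (E_6). A semisimple Lie algebra decomposes uniquely as the direct sum of simple ideals, one per connected component of its Dynkin diagram, so g ≅ D_4 ⊕ E_6 (dimension 28 + 78 = 106).

type D_4 + type E_6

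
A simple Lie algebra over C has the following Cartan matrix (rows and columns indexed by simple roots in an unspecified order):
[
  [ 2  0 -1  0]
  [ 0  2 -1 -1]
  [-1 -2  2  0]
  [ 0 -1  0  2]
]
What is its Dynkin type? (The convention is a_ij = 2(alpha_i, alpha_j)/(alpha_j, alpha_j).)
F4

The matrix has rank 4 with 2's on the diagonal. Reading the off-diagonal entries as Dynkin edges (a single edge where a_ij = a_ji = -1; a double or triple edge where a_ij * a_ji = 2 or 3), the diagram is a chain of 4 nodes with a double edge between the middle two (F_4). One simple-root ordering that puts it in standard form is (alpha_1, alpha_3, alpha_2, alpha_4). So the algebra is type F_4.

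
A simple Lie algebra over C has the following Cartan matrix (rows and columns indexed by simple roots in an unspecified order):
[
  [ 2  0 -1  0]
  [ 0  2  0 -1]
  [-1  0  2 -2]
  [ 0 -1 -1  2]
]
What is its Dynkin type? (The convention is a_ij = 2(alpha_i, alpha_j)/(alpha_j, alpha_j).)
The matrix has rank 4 with 2's on the diagonal. Reading the off-diagonal entries as Dynkin edges (a single edge where a_ij = a_ji = -1; a double or triple edge where a_ij * a_ji = 2 or 3), the diagram is a chain of 4 nodes with a double edge between the middle two (F_4). One simple-root ordering that puts it in standard form is (alpha_1, alpha_3, alpha_4, alpha_2). So the algebra is type F_4.

type F_4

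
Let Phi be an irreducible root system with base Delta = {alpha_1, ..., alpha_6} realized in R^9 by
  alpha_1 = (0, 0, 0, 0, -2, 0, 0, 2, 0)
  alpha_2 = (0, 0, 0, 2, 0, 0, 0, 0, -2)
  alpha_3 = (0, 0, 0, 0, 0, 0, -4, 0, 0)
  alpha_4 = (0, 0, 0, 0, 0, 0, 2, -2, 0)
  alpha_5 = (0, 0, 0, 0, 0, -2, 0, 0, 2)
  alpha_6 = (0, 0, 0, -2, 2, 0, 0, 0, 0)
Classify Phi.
C6

Compute the Cartan integers a_ij = 2(alpha_i, alpha_j)/(alpha_j, alpha_j); the resulting 6x6 Cartan matrix is
[[2, 0, 0, -1, 0, -1], [0, 2, 0, 0, -1, -1], [0, 0, 2, -2, 0, 0], [-1, 0, -1, 2, 0, 0], [0, -1, 0, 0, 2, 0], [-1, -1, 0, 0, 0, 2]].
The roots have two lengths (squared-length ratio 2:1); the short ones are alpha_{1,2,4,5,6}. The associated Dynkin diagram is a chain of 6 nodes with a double edge at one end; the terminal node there is the unique long simple root (C_6), so the type is C_6 (the algebra sp(12)).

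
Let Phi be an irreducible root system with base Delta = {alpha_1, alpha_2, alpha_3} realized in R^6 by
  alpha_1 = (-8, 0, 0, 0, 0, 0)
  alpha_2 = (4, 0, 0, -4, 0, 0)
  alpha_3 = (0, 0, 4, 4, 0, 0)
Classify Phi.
C3

Compute the Cartan integers a_ij = 2(alpha_i, alpha_j)/(alpha_j, alpha_j); the resulting 3x3 Cartan matrix is
[[2, -2, 0], [-1, 2, -1], [0, -1, 2]].
The roots have two lengths (squared-length ratio 2:1); the short ones are alpha_{2,3}. The associated Dynkin diagram is a chain of 3 nodes with a double edge at one end; the terminal node there is the unique long simple root (C_3), so the type is C_3 (the algebra sp(6)).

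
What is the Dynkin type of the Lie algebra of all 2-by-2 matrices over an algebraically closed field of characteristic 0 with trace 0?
A1

This is sl(2), which has dimension 2^2 - 1 = 3 and rank 2 - 1 = 1 (a Cartan subalgebra is the diagonal traceless matrices). In the classification of classical Lie algebras, the special linear algebra sl(n+1) has type A_n; here n = 1, so the Dynkin diagram is a chain of 1 nodes with single edges (A_1). Hence the type is A_1.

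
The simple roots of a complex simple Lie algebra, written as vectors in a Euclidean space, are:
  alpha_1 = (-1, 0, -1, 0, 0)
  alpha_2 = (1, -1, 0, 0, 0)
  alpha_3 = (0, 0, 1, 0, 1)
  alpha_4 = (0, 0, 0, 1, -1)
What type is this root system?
A4

Compute the Cartan integers a_ij = 2(alpha_i, alpha_j)/(alpha_j, alpha_j); the resulting 4x4 Cartan matrix is
[[2, -1, -1, 0], [-1, 2, 0, 0], [-1, 0, 2, -1], [0, 0, -1, 2]].
All simple roots have the same length, so the diagram is simply laced. The associated Dynkin diagram is a chain of 4 nodes with single edges (A_4), so the type is A_4 (the algebra sl(5)).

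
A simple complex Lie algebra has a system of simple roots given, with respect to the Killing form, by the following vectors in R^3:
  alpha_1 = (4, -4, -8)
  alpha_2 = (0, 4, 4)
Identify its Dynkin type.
Compute the Cartan integers a_ij = 2(alpha_i, alpha_j)/(alpha_j, alpha_j); the resulting 2x2 Cartan matrix is
[[2, -3], [-1, 2]].
The roots have two lengths (squared-length ratio 3:1); the short ones are alpha_{2}. The associated Dynkin diagram is two nodes joined by a triple edge (G_2), so the type is G_2.

G_2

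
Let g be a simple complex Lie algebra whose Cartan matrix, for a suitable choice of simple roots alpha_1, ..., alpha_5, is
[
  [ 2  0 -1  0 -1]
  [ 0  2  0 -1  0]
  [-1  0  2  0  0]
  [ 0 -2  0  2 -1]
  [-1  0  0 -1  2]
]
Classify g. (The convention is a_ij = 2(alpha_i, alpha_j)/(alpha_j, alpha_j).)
The matrix has rank 5 with 2's on the diagonal. Reading the off-diagonal entries as Dynkin edges (a single edge where a_ij = a_ji = -1; a double or triple edge where a_ij * a_ji = 2 or 3), the diagram is a chain of 5 nodes with a double edge at one end; the terminal node there is the unique short simple root (B_5). One simple-root ordering that puts it in standard form is (alpha_3, alpha_1, alpha_5, alpha_4, alpha_2). So the algebra is type B_5, i.e. so(11).

B_5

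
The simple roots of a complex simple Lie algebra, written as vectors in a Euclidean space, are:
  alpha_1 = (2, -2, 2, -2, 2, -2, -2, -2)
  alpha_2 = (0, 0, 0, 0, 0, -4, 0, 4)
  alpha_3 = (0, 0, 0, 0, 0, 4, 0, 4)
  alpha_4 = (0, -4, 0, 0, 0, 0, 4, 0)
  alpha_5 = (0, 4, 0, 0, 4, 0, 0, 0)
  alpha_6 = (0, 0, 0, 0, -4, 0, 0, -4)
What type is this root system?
Compute the Cartan integers a_ij = 2(alpha_i, alpha_j)/(alpha_j, alpha_j); the resulting 6x6 Cartan matrix is
[[2, 0, -1, 0, 0, 0], [0, 2, 0, 0, 0, -1], [-1, 0, 2, 0, 0, -1], [0, 0, 0, 2, -1, 0], [0, 0, 0, -1, 2, -1], [0, -1, -1, 0, -1, 2]].
All simple roots have the same length, so the diagram is simply laced. The associated Dynkin diagram is a chain of 5 nodes with one extra node attached to the third node from one end (E_6), so the type is E_6.

type E_6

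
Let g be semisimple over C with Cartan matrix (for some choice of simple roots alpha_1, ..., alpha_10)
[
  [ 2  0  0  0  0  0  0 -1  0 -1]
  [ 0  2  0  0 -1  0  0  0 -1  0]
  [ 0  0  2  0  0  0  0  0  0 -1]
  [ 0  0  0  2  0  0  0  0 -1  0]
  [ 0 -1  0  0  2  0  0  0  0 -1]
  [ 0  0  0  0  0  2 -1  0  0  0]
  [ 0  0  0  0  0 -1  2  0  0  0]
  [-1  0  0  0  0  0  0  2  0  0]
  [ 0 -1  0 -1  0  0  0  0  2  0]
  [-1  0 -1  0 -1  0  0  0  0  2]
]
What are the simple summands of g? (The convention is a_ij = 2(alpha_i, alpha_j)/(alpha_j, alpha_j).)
The diagram associated to this matrix has two connected components: the simple roots {alpha_6, alpha_7} form a chain of 2 nodes with single edges (A_2), and {alpha_1, alpha_2, alpha_3, alpha_4, alpha_5, alpha_8, alpha_9, alpha_10} form a chain of 7 nodes with one extra node attached to the third node from one end (E_8). A semisimple Lie algebra decomposes uniquely as the direct sum of simple ideals, one per connected component of its Dynkin diagram, so g ≅ A_2 ⊕ E_8 (dimension 8 + 248 = 256).

A_2 (sl(3)) + E_8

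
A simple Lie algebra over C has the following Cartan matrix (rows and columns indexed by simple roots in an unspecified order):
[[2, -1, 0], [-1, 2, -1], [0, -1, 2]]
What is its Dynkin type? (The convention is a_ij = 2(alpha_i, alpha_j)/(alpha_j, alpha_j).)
The matrix has rank 3 with 2's on the diagonal. Reading the off-diagonal entries as Dynkin edges (a single edge where a_ij = a_ji = -1; a double or triple edge where a_ij * a_ji = 2 or 3), the diagram is a chain of 3 nodes with single edges (A_3). One simple-root ordering that puts it in standard form is (alpha_1, alpha_2, alpha_3). So the algebra is type A_3, i.e. sl(4).

A3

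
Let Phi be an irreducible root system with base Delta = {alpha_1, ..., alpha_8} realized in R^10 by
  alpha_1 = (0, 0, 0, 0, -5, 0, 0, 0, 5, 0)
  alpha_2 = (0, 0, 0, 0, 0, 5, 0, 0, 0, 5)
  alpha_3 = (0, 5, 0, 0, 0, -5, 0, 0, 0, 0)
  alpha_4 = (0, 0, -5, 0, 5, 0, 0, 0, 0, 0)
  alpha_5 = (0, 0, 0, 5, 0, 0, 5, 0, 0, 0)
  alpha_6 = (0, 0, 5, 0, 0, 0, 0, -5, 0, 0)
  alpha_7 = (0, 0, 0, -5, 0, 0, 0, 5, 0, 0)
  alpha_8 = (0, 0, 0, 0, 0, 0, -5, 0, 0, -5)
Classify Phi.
type A_8

Compute the Cartan integers a_ij = 2(alpha_i, alpha_j)/(alpha_j, alpha_j); the resulting 8x8 Cartan matrix is
[[2, 0, 0, -1, 0, 0, 0, 0], [0, 2, -1, 0, 0, 0, 0, -1], [0, -1, 2, 0, 0, 0, 0, 0], [-1, 0, 0, 2, 0, -1, 0, 0], [0, 0, 0, 0, 2, 0, -1, -1], [0, 0, 0, -1, 0, 2, -1, 0], [0, 0, 0, 0, -1, -1, 2, 0], [0, -1, 0, 0, -1, 0, 0, 2]].
All simple roots have the same length, so the diagram is simply laced. The associated Dynkin diagram is a chain of 8 nodes with single edges (A_8), so the type is A_8 (the algebra sl(9)).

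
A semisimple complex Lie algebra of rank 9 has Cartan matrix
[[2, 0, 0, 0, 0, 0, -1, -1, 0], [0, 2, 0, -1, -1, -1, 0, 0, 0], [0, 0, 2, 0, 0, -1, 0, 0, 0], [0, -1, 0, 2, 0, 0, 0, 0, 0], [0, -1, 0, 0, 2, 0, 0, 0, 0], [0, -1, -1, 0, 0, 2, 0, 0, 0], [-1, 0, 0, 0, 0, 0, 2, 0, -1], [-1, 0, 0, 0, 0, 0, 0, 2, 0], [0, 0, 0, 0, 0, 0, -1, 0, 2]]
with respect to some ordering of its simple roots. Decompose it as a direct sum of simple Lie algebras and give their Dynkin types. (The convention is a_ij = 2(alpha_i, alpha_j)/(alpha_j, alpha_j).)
The diagram associated to this matrix has two connected components: the simple roots {alpha_1, alpha_7, alpha_8, alpha_9} form a chain of 4 nodes with single edges (A_4), and {alpha_2, alpha_3, alpha_4, alpha_5, alpha_6} form a chain of 3 nodes with a fork of two nodes at one end (D_5). A semisimple Lie algebra decomposes uniquely as the direct sum of simple ideals, one per connected component of its Dynkin diagram, so g ≅ A_4 ⊕ D_5 (dimension 24 + 45 = 69).

A4 ⊕ D5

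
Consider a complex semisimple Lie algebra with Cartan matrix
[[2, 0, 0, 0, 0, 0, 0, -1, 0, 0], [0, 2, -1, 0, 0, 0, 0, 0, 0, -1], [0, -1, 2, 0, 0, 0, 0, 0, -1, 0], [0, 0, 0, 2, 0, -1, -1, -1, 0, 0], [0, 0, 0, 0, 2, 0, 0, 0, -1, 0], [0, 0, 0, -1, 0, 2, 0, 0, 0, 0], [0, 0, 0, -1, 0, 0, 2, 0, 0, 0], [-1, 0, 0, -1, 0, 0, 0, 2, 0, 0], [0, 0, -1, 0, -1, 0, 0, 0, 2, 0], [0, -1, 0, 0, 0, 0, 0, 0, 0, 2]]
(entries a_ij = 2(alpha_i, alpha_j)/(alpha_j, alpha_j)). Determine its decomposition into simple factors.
A_5 (sl(6)) ⊕ D_5 (so(10))

The diagram associated to this matrix has two connected components: the simple roots {alpha_2, alpha_3, alpha_5, alpha_9, alpha_10} form a chain of 5 nodes with single edges (A_5), and {alpha_1, alpha_4, alpha_6, alpha_7, alpha_8} form a chain of 3 nodes with a fork of two nodes at one end (D_5). A semisimple Lie algebra decomposes uniquely as the direct sum of simple ideals, one per connected component of its Dynkin diagram, so g ≅ A_5 ⊕ D_5 (dimension 35 + 45 = 80).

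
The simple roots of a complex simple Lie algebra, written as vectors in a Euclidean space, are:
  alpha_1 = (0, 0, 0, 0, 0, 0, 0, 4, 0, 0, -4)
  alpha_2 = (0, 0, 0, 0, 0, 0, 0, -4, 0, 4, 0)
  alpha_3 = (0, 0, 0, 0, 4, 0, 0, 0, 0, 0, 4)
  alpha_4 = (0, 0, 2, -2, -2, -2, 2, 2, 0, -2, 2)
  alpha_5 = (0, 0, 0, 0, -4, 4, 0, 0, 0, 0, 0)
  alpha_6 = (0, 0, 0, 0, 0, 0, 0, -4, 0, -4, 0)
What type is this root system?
Compute the Cartan integers a_ij = 2(alpha_i, alpha_j)/(alpha_j, alpha_j); the resulting 6x6 Cartan matrix is
[[2, -1, -1, 0, 0, -1], [-1, 2, 0, -1, 0, 0], [-1, 0, 2, 0, -1, 0], [0, -1, 0, 2, 0, 0], [0, 0, -1, 0, 2, 0], [-1, 0, 0, 0, 0, 2]].
All simple roots have the same length, so the diagram is simply laced. The associated Dynkin diagram is a chain of 5 nodes with one extra node attached to the third node from one end (E_6), so the type is E_6.

E_6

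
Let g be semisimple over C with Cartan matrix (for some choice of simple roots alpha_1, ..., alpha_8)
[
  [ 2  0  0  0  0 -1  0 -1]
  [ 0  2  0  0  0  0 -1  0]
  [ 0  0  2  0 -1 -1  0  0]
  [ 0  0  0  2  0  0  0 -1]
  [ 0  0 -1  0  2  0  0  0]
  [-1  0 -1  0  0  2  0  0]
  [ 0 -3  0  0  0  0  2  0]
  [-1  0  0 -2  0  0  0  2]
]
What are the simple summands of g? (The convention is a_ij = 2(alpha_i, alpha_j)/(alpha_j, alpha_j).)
The diagram associated to this matrix has two connected components: the simple roots {alpha_1, alpha_3, alpha_4, alpha_5, alpha_6, alpha_8} form a chain of 6 nodes with a double edge at one end; the terminal node there is the unique short simple root (B_6), and {alpha_2, alpha_7} form two nodes joined by a triple edge (G_2). A semisimple Lie algebra decomposes uniquely as the direct sum of simple ideals, one per connected component of its Dynkin diagram, so g ≅ B_6 ⊕ G_2 (dimension 78 + 14 = 92).

B6 + G2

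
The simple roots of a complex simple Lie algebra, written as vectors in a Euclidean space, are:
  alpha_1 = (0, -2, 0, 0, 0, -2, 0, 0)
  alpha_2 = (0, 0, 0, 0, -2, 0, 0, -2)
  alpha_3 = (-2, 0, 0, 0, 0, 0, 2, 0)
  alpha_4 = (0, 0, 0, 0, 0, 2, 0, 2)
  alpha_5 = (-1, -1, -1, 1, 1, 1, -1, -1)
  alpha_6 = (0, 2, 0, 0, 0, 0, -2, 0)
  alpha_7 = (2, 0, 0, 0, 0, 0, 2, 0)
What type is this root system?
Compute the Cartan integers a_ij = 2(alpha_i, alpha_j)/(alpha_j, alpha_j); the resulting 7x7 Cartan matrix is
[[2, 0, 0, -1, 0, -1, 0], [0, 2, 0, -1, 0, 0, 0], [0, 0, 2, 0, 0, -1, 0], [-1, -1, 0, 2, 0, 0, 0], [0, 0, 0, 0, 2, 0, -1], [-1, 0, -1, 0, 0, 2, -1], [0, 0, 0, 0, -1, -1, 2]].
All simple roots have the same length, so the diagram is simply laced. The associated Dynkin diagram is a chain of 6 nodes with one extra node attached to the third node from one end (E_7), so the type is E_7.

E_7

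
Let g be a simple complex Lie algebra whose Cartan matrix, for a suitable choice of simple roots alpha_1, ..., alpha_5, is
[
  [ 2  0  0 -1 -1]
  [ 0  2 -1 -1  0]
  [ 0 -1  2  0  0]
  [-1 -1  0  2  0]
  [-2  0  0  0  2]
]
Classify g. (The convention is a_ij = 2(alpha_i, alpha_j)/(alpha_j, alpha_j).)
C_5

The matrix has rank 5 with 2's on the diagonal. Reading the off-diagonal entries as Dynkin edges (a single edge where a_ij = a_ji = -1; a double or triple edge where a_ij * a_ji = 2 or 3), the diagram is a chain of 5 nodes with a double edge at one end; the terminal node there is the unique long simple root (C_5). One simple-root ordering that puts it in standard form is (alpha_3, alpha_2, alpha_4, alpha_1, alpha_5). So the algebra is type C_5, i.e. sp(10).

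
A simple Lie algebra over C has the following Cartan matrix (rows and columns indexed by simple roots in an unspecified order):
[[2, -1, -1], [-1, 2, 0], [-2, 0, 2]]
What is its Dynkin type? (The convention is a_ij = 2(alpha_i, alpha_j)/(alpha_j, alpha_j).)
The matrix has rank 3 with 2's on the diagonal. Reading the off-diagonal entries as Dynkin edges (a single edge where a_ij = a_ji = -1; a double or triple edge where a_ij * a_ji = 2 or 3), the diagram is a chain of 3 nodes with a double edge at one end; the terminal node there is the unique long simple root (C_3). One simple-root ordering that puts it in standard form is (alpha_2, alpha_1, alpha_3). So the algebra is type C_3, i.e. sp(6).

C_3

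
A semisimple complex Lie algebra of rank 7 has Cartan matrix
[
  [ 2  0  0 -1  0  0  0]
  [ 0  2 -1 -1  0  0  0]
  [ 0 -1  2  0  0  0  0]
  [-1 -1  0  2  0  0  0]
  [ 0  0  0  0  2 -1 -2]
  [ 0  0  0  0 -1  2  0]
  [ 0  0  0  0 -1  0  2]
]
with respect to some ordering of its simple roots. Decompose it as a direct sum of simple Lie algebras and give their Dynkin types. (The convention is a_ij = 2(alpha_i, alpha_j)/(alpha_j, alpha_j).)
A_4 (sl(5)) ⊕ B_3 (so(7))

The diagram associated to this matrix has two connected components: the simple roots {alpha_1, alpha_2, alpha_3, alpha_4} form a chain of 4 nodes with single edges (A_4), and {alpha_5, alpha_6, alpha_7} form a chain of 3 nodes with a double edge at one end; the terminal node there is the unique short simple root (B_3). A semisimple Lie algebra decomposes uniquely as the direct sum of simple ideals, one per connected component of its Dynkin diagram, so g ≅ A_4 ⊕ B_3 (dimension 24 + 21 = 45).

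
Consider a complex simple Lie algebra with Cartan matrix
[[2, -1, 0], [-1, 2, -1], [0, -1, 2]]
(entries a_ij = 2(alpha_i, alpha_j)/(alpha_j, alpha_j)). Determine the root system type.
A_3 (sl(4))

The matrix has rank 3 with 2's on the diagonal. Reading the off-diagonal entries as Dynkin edges (a single edge where a_ij = a_ji = -1; a double or triple edge where a_ij * a_ji = 2 or 3), the diagram is a chain of 3 nodes with single edges (A_3). One simple-root ordering that puts it in standard form is (alpha_3, alpha_2, alpha_1). So the algebra is type A_3, i.e. sl(4).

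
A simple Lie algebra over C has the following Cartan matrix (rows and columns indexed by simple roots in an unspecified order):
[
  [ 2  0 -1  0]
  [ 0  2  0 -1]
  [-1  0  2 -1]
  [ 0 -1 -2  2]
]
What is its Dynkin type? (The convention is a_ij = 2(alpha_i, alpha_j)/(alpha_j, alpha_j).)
The matrix has rank 4 with 2's on the diagonal. Reading the off-diagonal entries as Dynkin edges (a single edge where a_ij = a_ji = -1; a double or triple edge where a_ij * a_ji = 2 or 3), the diagram is a chain of 4 nodes with a double edge between the middle two (F_4). One simple-root ordering that puts it in standard form is (alpha_2, alpha_4, alpha_3, alpha_1). So the algebra is type F_4.

F_4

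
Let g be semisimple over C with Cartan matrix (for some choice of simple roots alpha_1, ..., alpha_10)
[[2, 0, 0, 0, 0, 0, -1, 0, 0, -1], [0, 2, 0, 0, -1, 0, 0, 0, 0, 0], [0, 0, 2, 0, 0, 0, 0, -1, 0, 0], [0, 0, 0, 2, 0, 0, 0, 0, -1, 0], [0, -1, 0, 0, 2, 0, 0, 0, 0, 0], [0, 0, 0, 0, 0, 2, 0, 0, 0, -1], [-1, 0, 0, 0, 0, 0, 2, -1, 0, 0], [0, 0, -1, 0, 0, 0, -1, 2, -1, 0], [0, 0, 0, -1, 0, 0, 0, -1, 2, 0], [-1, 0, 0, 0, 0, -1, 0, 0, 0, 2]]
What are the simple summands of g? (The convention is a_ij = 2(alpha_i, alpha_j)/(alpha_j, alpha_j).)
The diagram associated to this matrix has two connected components: the simple roots {alpha_2, alpha_5} form a chain of 2 nodes with single edges (A_2), and {alpha_1, alpha_3, alpha_4, alpha_6, alpha_7, alpha_8, alpha_9, alpha_10} form a chain of 7 nodes with one extra node attached to the third node from one end (E_8). A semisimple Lie algebra decomposes uniquely as the direct sum of simple ideals, one per connected component of its Dynkin diagram, so g ≅ A_2 ⊕ E_8 (dimension 8 + 248 = 256).

A_2 ⊕ E_8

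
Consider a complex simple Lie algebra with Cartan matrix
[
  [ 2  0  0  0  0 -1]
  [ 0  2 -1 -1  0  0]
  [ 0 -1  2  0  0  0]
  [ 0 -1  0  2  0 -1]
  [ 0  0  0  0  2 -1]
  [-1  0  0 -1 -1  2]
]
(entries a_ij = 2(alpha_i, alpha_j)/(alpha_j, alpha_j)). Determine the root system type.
D_6

The matrix has rank 6 with 2's on the diagonal. Reading the off-diagonal entries as Dynkin edges (a single edge where a_ij = a_ji = -1; a double or triple edge where a_ij * a_ji = 2 or 3), the diagram is a chain of 4 nodes with a fork of two nodes at one end (D_6). One simple-root ordering that puts it in standard form is (alpha_3, alpha_2, alpha_4, alpha_6, alpha_5, alpha_1). So the algebra is type D_6, i.e. so(12).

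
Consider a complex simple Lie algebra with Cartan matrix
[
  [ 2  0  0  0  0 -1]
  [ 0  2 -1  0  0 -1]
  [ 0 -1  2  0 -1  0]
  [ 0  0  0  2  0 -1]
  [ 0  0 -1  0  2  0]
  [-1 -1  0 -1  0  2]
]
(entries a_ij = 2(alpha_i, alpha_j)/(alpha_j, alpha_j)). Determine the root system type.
D6

The matrix has rank 6 with 2's on the diagonal. Reading the off-diagonal entries as Dynkin edges (a single edge where a_ij = a_ji = -1; a double or triple edge where a_ij * a_ji = 2 or 3), the diagram is a chain of 4 nodes with a fork of two nodes at one end (D_6). One simple-root ordering that puts it in standard form is (alpha_5, alpha_3, alpha_2, alpha_6, alpha_1, alpha_4). So the algebra is type D_6, i.e. so(12).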